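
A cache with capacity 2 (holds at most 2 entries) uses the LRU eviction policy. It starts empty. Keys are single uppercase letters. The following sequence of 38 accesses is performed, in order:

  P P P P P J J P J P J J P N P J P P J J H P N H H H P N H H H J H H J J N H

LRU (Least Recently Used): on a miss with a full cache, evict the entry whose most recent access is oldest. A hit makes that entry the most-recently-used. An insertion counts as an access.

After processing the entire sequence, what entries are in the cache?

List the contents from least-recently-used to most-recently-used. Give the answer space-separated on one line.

Answer: N H

Derivation:
LRU simulation (capacity=2):
  1. access P: MISS. Cache (LRU->MRU): [P]
  2. access P: HIT. Cache (LRU->MRU): [P]
  3. access P: HIT. Cache (LRU->MRU): [P]
  4. access P: HIT. Cache (LRU->MRU): [P]
  5. access P: HIT. Cache (LRU->MRU): [P]
  6. access J: MISS. Cache (LRU->MRU): [P J]
  7. access J: HIT. Cache (LRU->MRU): [P J]
  8. access P: HIT. Cache (LRU->MRU): [J P]
  9. access J: HIT. Cache (LRU->MRU): [P J]
  10. access P: HIT. Cache (LRU->MRU): [J P]
  11. access J: HIT. Cache (LRU->MRU): [P J]
  12. access J: HIT. Cache (LRU->MRU): [P J]
  13. access P: HIT. Cache (LRU->MRU): [J P]
  14. access N: MISS, evict J. Cache (LRU->MRU): [P N]
  15. access P: HIT. Cache (LRU->MRU): [N P]
  16. access J: MISS, evict N. Cache (LRU->MRU): [P J]
  17. access P: HIT. Cache (LRU->MRU): [J P]
  18. access P: HIT. Cache (LRU->MRU): [J P]
  19. access J: HIT. Cache (LRU->MRU): [P J]
  20. access J: HIT. Cache (LRU->MRU): [P J]
  21. access H: MISS, evict P. Cache (LRU->MRU): [J H]
  22. access P: MISS, evict J. Cache (LRU->MRU): [H P]
  23. access N: MISS, evict H. Cache (LRU->MRU): [P N]
  24. access H: MISS, evict P. Cache (LRU->MRU): [N H]
  25. access H: HIT. Cache (LRU->MRU): [N H]
  26. access H: HIT. Cache (LRU->MRU): [N H]
  27. access P: MISS, evict N. Cache (LRU->MRU): [H P]
  28. access N: MISS, evict H. Cache (LRU->MRU): [P N]
  29. access H: MISS, evict P. Cache (LRU->MRU): [N H]
  30. access H: HIT. Cache (LRU->MRU): [N H]
  31. access H: HIT. Cache (LRU->MRU): [N H]
  32. access J: MISS, evict N. Cache (LRU->MRU): [H J]
  33. access H: HIT. Cache (LRU->MRU): [J H]
  34. access H: HIT. Cache (LRU->MRU): [J H]
  35. access J: HIT. Cache (LRU->MRU): [H J]
  36. access J: HIT. Cache (LRU->MRU): [H J]
  37. access N: MISS, evict H. Cache (LRU->MRU): [J N]
  38. access H: MISS, evict J. Cache (LRU->MRU): [N H]
Total: 24 hits, 14 misses, 12 evictions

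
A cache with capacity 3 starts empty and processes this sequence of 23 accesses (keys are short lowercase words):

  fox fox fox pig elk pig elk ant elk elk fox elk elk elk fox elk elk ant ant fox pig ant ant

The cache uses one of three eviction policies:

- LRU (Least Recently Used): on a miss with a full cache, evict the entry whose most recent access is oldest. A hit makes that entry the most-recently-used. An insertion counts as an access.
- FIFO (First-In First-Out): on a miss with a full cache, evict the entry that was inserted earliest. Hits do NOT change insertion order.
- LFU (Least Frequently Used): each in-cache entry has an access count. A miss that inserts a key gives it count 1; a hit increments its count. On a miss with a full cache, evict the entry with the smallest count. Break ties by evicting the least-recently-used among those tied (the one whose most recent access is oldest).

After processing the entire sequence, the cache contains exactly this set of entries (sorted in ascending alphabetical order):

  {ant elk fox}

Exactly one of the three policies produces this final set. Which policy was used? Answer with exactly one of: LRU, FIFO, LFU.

Simulating under each policy and comparing final sets:
  LRU: final set = {ant fox pig} -> differs
  FIFO: final set = {ant fox pig} -> differs
  LFU: final set = {ant elk fox} -> MATCHES target
Only LFU produces the target set.

Answer: LFU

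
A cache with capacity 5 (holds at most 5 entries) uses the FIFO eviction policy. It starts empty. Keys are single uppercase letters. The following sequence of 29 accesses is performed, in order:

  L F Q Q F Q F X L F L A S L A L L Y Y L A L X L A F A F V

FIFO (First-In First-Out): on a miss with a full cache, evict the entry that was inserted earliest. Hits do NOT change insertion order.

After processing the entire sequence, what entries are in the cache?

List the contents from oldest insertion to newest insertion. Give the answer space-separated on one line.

Answer: S L Y F V

Derivation:
FIFO simulation (capacity=5):
  1. access L: MISS. Cache (old->new): [L]
  2. access F: MISS. Cache (old->new): [L F]
  3. access Q: MISS. Cache (old->new): [L F Q]
  4. access Q: HIT. Cache (old->new): [L F Q]
  5. access F: HIT. Cache (old->new): [L F Q]
  6. access Q: HIT. Cache (old->new): [L F Q]
  7. access F: HIT. Cache (old->new): [L F Q]
  8. access X: MISS. Cache (old->new): [L F Q X]
  9. access L: HIT. Cache (old->new): [L F Q X]
  10. access F: HIT. Cache (old->new): [L F Q X]
  11. access L: HIT. Cache (old->new): [L F Q X]
  12. access A: MISS. Cache (old->new): [L F Q X A]
  13. access S: MISS, evict L. Cache (old->new): [F Q X A S]
  14. access L: MISS, evict F. Cache (old->new): [Q X A S L]
  15. access A: HIT. Cache (old->new): [Q X A S L]
  16. access L: HIT. Cache (old->new): [Q X A S L]
  17. access L: HIT. Cache (old->new): [Q X A S L]
  18. access Y: MISS, evict Q. Cache (old->new): [X A S L Y]
  19. access Y: HIT. Cache (old->new): [X A S L Y]
  20. access L: HIT. Cache (old->new): [X A S L Y]
  21. access A: HIT. Cache (old->new): [X A S L Y]
  22. access L: HIT. Cache (old->new): [X A S L Y]
  23. access X: HIT. Cache (old->new): [X A S L Y]
  24. access L: HIT. Cache (old->new): [X A S L Y]
  25. access A: HIT. Cache (old->new): [X A S L Y]
  26. access F: MISS, evict X. Cache (old->new): [A S L Y F]
  27. access A: HIT. Cache (old->new): [A S L Y F]
  28. access F: HIT. Cache (old->new): [A S L Y F]
  29. access V: MISS, evict A. Cache (old->new): [S L Y F V]
Total: 19 hits, 10 misses, 5 evictions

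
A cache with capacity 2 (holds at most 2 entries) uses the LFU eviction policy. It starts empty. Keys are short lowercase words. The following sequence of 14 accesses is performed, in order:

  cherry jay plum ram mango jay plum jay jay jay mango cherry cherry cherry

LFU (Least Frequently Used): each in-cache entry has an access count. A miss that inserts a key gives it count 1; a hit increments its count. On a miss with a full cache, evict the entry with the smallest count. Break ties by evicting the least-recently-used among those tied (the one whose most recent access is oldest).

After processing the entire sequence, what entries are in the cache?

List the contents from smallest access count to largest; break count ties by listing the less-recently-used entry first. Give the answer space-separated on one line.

LFU simulation (capacity=2):
  1. access cherry: MISS. Cache: [cherry(c=1)]
  2. access jay: MISS. Cache: [cherry(c=1) jay(c=1)]
  3. access plum: MISS, evict cherry(c=1). Cache: [jay(c=1) plum(c=1)]
  4. access ram: MISS, evict jay(c=1). Cache: [plum(c=1) ram(c=1)]
  5. access mango: MISS, evict plum(c=1). Cache: [ram(c=1) mango(c=1)]
  6. access jay: MISS, evict ram(c=1). Cache: [mango(c=1) jay(c=1)]
  7. access plum: MISS, evict mango(c=1). Cache: [jay(c=1) plum(c=1)]
  8. access jay: HIT, count now 2. Cache: [plum(c=1) jay(c=2)]
  9. access jay: HIT, count now 3. Cache: [plum(c=1) jay(c=3)]
  10. access jay: HIT, count now 4. Cache: [plum(c=1) jay(c=4)]
  11. access mango: MISS, evict plum(c=1). Cache: [mango(c=1) jay(c=4)]
  12. access cherry: MISS, evict mango(c=1). Cache: [cherry(c=1) jay(c=4)]
  13. access cherry: HIT, count now 2. Cache: [cherry(c=2) jay(c=4)]
  14. access cherry: HIT, count now 3. Cache: [cherry(c=3) jay(c=4)]
Total: 5 hits, 9 misses, 7 evictions

Answer: cherry jay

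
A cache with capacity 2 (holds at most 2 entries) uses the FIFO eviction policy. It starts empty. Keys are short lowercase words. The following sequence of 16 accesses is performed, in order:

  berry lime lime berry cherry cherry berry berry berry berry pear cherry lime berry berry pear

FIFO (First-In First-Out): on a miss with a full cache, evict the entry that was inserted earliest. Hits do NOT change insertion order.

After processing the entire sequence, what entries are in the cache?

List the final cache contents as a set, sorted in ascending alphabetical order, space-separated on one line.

Answer: berry pear

Derivation:
FIFO simulation (capacity=2):
  1. access berry: MISS. Cache (old->new): [berry]
  2. access lime: MISS. Cache (old->new): [berry lime]
  3. access lime: HIT. Cache (old->new): [berry lime]
  4. access berry: HIT. Cache (old->new): [berry lime]
  5. access cherry: MISS, evict berry. Cache (old->new): [lime cherry]
  6. access cherry: HIT. Cache (old->new): [lime cherry]
  7. access berry: MISS, evict lime. Cache (old->new): [cherry berry]
  8. access berry: HIT. Cache (old->new): [cherry berry]
  9. access berry: HIT. Cache (old->new): [cherry berry]
  10. access berry: HIT. Cache (old->new): [cherry berry]
  11. access pear: MISS, evict cherry. Cache (old->new): [berry pear]
  12. access cherry: MISS, evict berry. Cache (old->new): [pear cherry]
  13. access lime: MISS, evict pear. Cache (old->new): [cherry lime]
  14. access berry: MISS, evict cherry. Cache (old->new): [lime berry]
  15. access berry: HIT. Cache (old->new): [lime berry]
  16. access pear: MISS, evict lime. Cache (old->new): [berry pear]
Total: 7 hits, 9 misses, 7 evictions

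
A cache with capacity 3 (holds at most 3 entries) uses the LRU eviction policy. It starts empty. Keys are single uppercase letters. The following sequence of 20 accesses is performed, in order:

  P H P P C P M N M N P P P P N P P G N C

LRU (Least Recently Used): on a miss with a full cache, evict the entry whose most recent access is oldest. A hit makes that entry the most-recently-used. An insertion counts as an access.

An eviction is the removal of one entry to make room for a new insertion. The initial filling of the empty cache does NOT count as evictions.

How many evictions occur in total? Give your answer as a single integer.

Answer: 4

Derivation:
LRU simulation (capacity=3):
  1. access P: MISS. Cache (LRU->MRU): [P]
  2. access H: MISS. Cache (LRU->MRU): [P H]
  3. access P: HIT. Cache (LRU->MRU): [H P]
  4. access P: HIT. Cache (LRU->MRU): [H P]
  5. access C: MISS. Cache (LRU->MRU): [H P C]
  6. access P: HIT. Cache (LRU->MRU): [H C P]
  7. access M: MISS, evict H. Cache (LRU->MRU): [C P M]
  8. access N: MISS, evict C. Cache (LRU->MRU): [P M N]
  9. access M: HIT. Cache (LRU->MRU): [P N M]
  10. access N: HIT. Cache (LRU->MRU): [P M N]
  11. access P: HIT. Cache (LRU->MRU): [M N P]
  12. access P: HIT. Cache (LRU->MRU): [M N P]
  13. access P: HIT. Cache (LRU->MRU): [M N P]
  14. access P: HIT. Cache (LRU->MRU): [M N P]
  15. access N: HIT. Cache (LRU->MRU): [M P N]
  16. access P: HIT. Cache (LRU->MRU): [M N P]
  17. access P: HIT. Cache (LRU->MRU): [M N P]
  18. access G: MISS, evict M. Cache (LRU->MRU): [N P G]
  19. access N: HIT. Cache (LRU->MRU): [P G N]
  20. access C: MISS, evict P. Cache (LRU->MRU): [G N C]
Total: 13 hits, 7 misses, 4 evictions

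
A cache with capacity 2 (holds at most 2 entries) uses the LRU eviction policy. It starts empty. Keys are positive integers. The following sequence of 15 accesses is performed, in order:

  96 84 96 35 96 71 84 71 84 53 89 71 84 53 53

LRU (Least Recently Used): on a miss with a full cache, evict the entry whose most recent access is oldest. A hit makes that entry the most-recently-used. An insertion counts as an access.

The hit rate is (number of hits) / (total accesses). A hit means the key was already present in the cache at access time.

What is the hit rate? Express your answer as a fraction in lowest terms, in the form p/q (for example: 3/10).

Answer: 1/3

Derivation:
LRU simulation (capacity=2):
  1. access 96: MISS. Cache (LRU->MRU): [96]
  2. access 84: MISS. Cache (LRU->MRU): [96 84]
  3. access 96: HIT. Cache (LRU->MRU): [84 96]
  4. access 35: MISS, evict 84. Cache (LRU->MRU): [96 35]
  5. access 96: HIT. Cache (LRU->MRU): [35 96]
  6. access 71: MISS, evict 35. Cache (LRU->MRU): [96 71]
  7. access 84: MISS, evict 96. Cache (LRU->MRU): [71 84]
  8. access 71: HIT. Cache (LRU->MRU): [84 71]
  9. access 84: HIT. Cache (LRU->MRU): [71 84]
  10. access 53: MISS, evict 71. Cache (LRU->MRU): [84 53]
  11. access 89: MISS, evict 84. Cache (LRU->MRU): [53 89]
  12. access 71: MISS, evict 53. Cache (LRU->MRU): [89 71]
  13. access 84: MISS, evict 89. Cache (LRU->MRU): [71 84]
  14. access 53: MISS, evict 71. Cache (LRU->MRU): [84 53]
  15. access 53: HIT. Cache (LRU->MRU): [84 53]
Total: 5 hits, 10 misses, 8 evictions

Hit rate = 5/15 = 1/3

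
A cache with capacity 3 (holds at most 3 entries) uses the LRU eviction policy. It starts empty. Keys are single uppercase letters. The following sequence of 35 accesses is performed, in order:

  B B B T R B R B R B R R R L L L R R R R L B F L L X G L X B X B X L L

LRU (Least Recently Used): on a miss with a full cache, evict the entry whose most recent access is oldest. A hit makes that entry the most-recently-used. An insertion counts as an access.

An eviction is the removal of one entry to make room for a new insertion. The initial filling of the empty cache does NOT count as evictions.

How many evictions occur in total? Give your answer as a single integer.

LRU simulation (capacity=3):
  1. access B: MISS. Cache (LRU->MRU): [B]
  2. access B: HIT. Cache (LRU->MRU): [B]
  3. access B: HIT. Cache (LRU->MRU): [B]
  4. access T: MISS. Cache (LRU->MRU): [B T]
  5. access R: MISS. Cache (LRU->MRU): [B T R]
  6. access B: HIT. Cache (LRU->MRU): [T R B]
  7. access R: HIT. Cache (LRU->MRU): [T B R]
  8. access B: HIT. Cache (LRU->MRU): [T R B]
  9. access R: HIT. Cache (LRU->MRU): [T B R]
  10. access B: HIT. Cache (LRU->MRU): [T R B]
  11. access R: HIT. Cache (LRU->MRU): [T B R]
  12. access R: HIT. Cache (LRU->MRU): [T B R]
  13. access R: HIT. Cache (LRU->MRU): [T B R]
  14. access L: MISS, evict T. Cache (LRU->MRU): [B R L]
  15. access L: HIT. Cache (LRU->MRU): [B R L]
  16. access L: HIT. Cache (LRU->MRU): [B R L]
  17. access R: HIT. Cache (LRU->MRU): [B L R]
  18. access R: HIT. Cache (LRU->MRU): [B L R]
  19. access R: HIT. Cache (LRU->MRU): [B L R]
  20. access R: HIT. Cache (LRU->MRU): [B L R]
  21. access L: HIT. Cache (LRU->MRU): [B R L]
  22. access B: HIT. Cache (LRU->MRU): [R L B]
  23. access F: MISS, evict R. Cache (LRU->MRU): [L B F]
  24. access L: HIT. Cache (LRU->MRU): [B F L]
  25. access L: HIT. Cache (LRU->MRU): [B F L]
  26. access X: MISS, evict B. Cache (LRU->MRU): [F L X]
  27. access G: MISS, evict F. Cache (LRU->MRU): [L X G]
  28. access L: HIT. Cache (LRU->MRU): [X G L]
  29. access X: HIT. Cache (LRU->MRU): [G L X]
  30. access B: MISS, evict G. Cache (LRU->MRU): [L X B]
  31. access X: HIT. Cache (LRU->MRU): [L B X]
  32. access B: HIT. Cache (LRU->MRU): [L X B]
  33. access X: HIT. Cache (LRU->MRU): [L B X]
  34. access L: HIT. Cache (LRU->MRU): [B X L]
  35. access L: HIT. Cache (LRU->MRU): [B X L]
Total: 27 hits, 8 misses, 5 evictions

Answer: 5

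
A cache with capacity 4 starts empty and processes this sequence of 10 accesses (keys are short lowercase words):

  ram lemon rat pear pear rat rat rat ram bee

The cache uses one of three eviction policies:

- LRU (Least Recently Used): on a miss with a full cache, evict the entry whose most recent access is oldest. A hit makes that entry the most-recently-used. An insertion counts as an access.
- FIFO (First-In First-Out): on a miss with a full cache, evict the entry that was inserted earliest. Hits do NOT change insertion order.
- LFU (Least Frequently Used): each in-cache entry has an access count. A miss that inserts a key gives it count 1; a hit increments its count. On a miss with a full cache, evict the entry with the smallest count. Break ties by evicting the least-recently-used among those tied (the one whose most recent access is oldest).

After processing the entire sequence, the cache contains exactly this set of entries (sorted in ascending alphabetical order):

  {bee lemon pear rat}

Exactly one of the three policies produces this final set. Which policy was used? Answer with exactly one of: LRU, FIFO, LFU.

Simulating under each policy and comparing final sets:
  LRU: final set = {bee pear ram rat} -> differs
  FIFO: final set = {bee lemon pear rat} -> MATCHES target
  LFU: final set = {bee pear ram rat} -> differs
Only FIFO produces the target set.

Answer: FIFO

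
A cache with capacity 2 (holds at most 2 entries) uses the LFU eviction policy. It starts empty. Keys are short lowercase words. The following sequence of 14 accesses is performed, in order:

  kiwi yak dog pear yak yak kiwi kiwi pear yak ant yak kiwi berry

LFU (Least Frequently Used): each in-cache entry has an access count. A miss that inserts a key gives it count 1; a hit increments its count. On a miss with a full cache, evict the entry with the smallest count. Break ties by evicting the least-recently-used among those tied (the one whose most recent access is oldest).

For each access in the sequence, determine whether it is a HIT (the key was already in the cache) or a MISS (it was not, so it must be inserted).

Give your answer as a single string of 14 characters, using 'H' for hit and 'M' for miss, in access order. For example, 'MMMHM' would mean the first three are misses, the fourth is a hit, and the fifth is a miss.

LFU simulation (capacity=2):
  1. access kiwi: MISS. Cache: [kiwi(c=1)]
  2. access yak: MISS. Cache: [kiwi(c=1) yak(c=1)]
  3. access dog: MISS, evict kiwi(c=1). Cache: [yak(c=1) dog(c=1)]
  4. access pear: MISS, evict yak(c=1). Cache: [dog(c=1) pear(c=1)]
  5. access yak: MISS, evict dog(c=1). Cache: [pear(c=1) yak(c=1)]
  6. access yak: HIT, count now 2. Cache: [pear(c=1) yak(c=2)]
  7. access kiwi: MISS, evict pear(c=1). Cache: [kiwi(c=1) yak(c=2)]
  8. access kiwi: HIT, count now 2. Cache: [yak(c=2) kiwi(c=2)]
  9. access pear: MISS, evict yak(c=2). Cache: [pear(c=1) kiwi(c=2)]
  10. access yak: MISS, evict pear(c=1). Cache: [yak(c=1) kiwi(c=2)]
  11. access ant: MISS, evict yak(c=1). Cache: [ant(c=1) kiwi(c=2)]
  12. access yak: MISS, evict ant(c=1). Cache: [yak(c=1) kiwi(c=2)]
  13. access kiwi: HIT, count now 3. Cache: [yak(c=1) kiwi(c=3)]
  14. access berry: MISS, evict yak(c=1). Cache: [berry(c=1) kiwi(c=3)]
Total: 3 hits, 11 misses, 9 evictions

Answer: MMMMMHMHMMMMHM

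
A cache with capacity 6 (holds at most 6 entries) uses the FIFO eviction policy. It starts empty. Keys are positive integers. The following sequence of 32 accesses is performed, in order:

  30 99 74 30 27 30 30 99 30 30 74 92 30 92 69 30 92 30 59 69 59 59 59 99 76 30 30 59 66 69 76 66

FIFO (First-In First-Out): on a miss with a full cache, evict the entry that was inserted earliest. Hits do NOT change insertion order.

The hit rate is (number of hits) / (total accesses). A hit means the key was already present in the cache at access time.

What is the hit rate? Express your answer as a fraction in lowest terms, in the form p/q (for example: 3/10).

Answer: 11/16

Derivation:
FIFO simulation (capacity=6):
  1. access 30: MISS. Cache (old->new): [30]
  2. access 99: MISS. Cache (old->new): [30 99]
  3. access 74: MISS. Cache (old->new): [30 99 74]
  4. access 30: HIT. Cache (old->new): [30 99 74]
  5. access 27: MISS. Cache (old->new): [30 99 74 27]
  6. access 30: HIT. Cache (old->new): [30 99 74 27]
  7. access 30: HIT. Cache (old->new): [30 99 74 27]
  8. access 99: HIT. Cache (old->new): [30 99 74 27]
  9. access 30: HIT. Cache (old->new): [30 99 74 27]
  10. access 30: HIT. Cache (old->new): [30 99 74 27]
  11. access 74: HIT. Cache (old->new): [30 99 74 27]
  12. access 92: MISS. Cache (old->new): [30 99 74 27 92]
  13. access 30: HIT. Cache (old->new): [30 99 74 27 92]
  14. access 92: HIT. Cache (old->new): [30 99 74 27 92]
  15. access 69: MISS. Cache (old->new): [30 99 74 27 92 69]
  16. access 30: HIT. Cache (old->new): [30 99 74 27 92 69]
  17. access 92: HIT. Cache (old->new): [30 99 74 27 92 69]
  18. access 30: HIT. Cache (old->new): [30 99 74 27 92 69]
  19. access 59: MISS, evict 30. Cache (old->new): [99 74 27 92 69 59]
  20. access 69: HIT. Cache (old->new): [99 74 27 92 69 59]
  21. access 59: HIT. Cache (old->new): [99 74 27 92 69 59]
  22. access 59: HIT. Cache (old->new): [99 74 27 92 69 59]
  23. access 59: HIT. Cache (old->new): [99 74 27 92 69 59]
  24. access 99: HIT. Cache (old->new): [99 74 27 92 69 59]
  25. access 76: MISS, evict 99. Cache (old->new): [74 27 92 69 59 76]
  26. access 30: MISS, evict 74. Cache (old->new): [27 92 69 59 76 30]
  27. access 30: HIT. Cache (old->new): [27 92 69 59 76 30]
  28. access 59: HIT. Cache (old->new): [27 92 69 59 76 30]
  29. access 66: MISS, evict 27. Cache (old->new): [92 69 59 76 30 66]
  30. access 69: HIT. Cache (old->new): [92 69 59 76 30 66]
  31. access 76: HIT. Cache (old->new): [92 69 59 76 30 66]
  32. access 66: HIT. Cache (old->new): [92 69 59 76 30 66]
Total: 22 hits, 10 misses, 4 evictions

Hit rate = 22/32 = 11/16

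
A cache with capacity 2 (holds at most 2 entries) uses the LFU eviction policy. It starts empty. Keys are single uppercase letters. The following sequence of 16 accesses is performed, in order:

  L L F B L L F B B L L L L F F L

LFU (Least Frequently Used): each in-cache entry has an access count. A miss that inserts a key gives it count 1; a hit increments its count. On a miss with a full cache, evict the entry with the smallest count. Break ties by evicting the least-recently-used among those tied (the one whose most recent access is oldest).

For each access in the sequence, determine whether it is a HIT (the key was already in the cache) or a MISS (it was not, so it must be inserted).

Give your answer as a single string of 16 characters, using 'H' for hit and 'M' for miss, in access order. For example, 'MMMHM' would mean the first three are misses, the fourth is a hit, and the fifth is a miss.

Answer: MHMMHHMMHHHHHMHH

Derivation:
LFU simulation (capacity=2):
  1. access L: MISS. Cache: [L(c=1)]
  2. access L: HIT, count now 2. Cache: [L(c=2)]
  3. access F: MISS. Cache: [F(c=1) L(c=2)]
  4. access B: MISS, evict F(c=1). Cache: [B(c=1) L(c=2)]
  5. access L: HIT, count now 3. Cache: [B(c=1) L(c=3)]
  6. access L: HIT, count now 4. Cache: [B(c=1) L(c=4)]
  7. access F: MISS, evict B(c=1). Cache: [F(c=1) L(c=4)]
  8. access B: MISS, evict F(c=1). Cache: [B(c=1) L(c=4)]
  9. access B: HIT, count now 2. Cache: [B(c=2) L(c=4)]
  10. access L: HIT, count now 5. Cache: [B(c=2) L(c=5)]
  11. access L: HIT, count now 6. Cache: [B(c=2) L(c=6)]
  12. access L: HIT, count now 7. Cache: [B(c=2) L(c=7)]
  13. access L: HIT, count now 8. Cache: [B(c=2) L(c=8)]
  14. access F: MISS, evict B(c=2). Cache: [F(c=1) L(c=8)]
  15. access F: HIT, count now 2. Cache: [F(c=2) L(c=8)]
  16. access L: HIT, count now 9. Cache: [F(c=2) L(c=9)]
Total: 10 hits, 6 misses, 4 evictions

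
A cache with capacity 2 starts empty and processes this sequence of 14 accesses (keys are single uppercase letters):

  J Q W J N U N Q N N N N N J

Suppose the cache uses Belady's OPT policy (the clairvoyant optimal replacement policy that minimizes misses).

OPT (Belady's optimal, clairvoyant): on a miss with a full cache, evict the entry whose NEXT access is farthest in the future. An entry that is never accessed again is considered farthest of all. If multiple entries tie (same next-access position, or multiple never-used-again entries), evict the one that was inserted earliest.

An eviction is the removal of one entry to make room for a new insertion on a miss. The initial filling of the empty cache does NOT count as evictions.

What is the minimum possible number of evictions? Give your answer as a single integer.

OPT (Belady) simulation (capacity=2):
  1. access J: MISS. Cache: [J]
  2. access Q: MISS. Cache: [J Q]
  3. access W: MISS, evict Q (next use: step 8). Cache: [J W]
  4. access J: HIT. Next use of J: step 14. Cache: [J W]
  5. access N: MISS, evict W (next use: never). Cache: [J N]
  6. access U: MISS, evict J (next use: step 14). Cache: [N U]
  7. access N: HIT. Next use of N: step 9. Cache: [N U]
  8. access Q: MISS, evict U (next use: never). Cache: [N Q]
  9. access N: HIT. Next use of N: step 10. Cache: [N Q]
  10. access N: HIT. Next use of N: step 11. Cache: [N Q]
  11. access N: HIT. Next use of N: step 12. Cache: [N Q]
  12. access N: HIT. Next use of N: step 13. Cache: [N Q]
  13. access N: HIT. Next use of N: never. Cache: [N Q]
  14. access J: MISS, evict N (next use: never). Cache: [Q J]
Total: 7 hits, 7 misses, 5 evictions

Answer: 5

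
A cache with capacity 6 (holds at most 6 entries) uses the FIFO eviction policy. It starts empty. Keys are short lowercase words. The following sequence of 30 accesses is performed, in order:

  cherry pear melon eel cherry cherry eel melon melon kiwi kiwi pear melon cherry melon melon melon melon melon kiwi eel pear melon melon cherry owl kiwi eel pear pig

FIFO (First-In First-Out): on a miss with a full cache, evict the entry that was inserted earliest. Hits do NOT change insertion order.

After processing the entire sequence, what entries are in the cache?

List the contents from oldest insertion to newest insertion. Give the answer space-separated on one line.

Answer: pear melon eel kiwi owl pig

Derivation:
FIFO simulation (capacity=6):
  1. access cherry: MISS. Cache (old->new): [cherry]
  2. access pear: MISS. Cache (old->new): [cherry pear]
  3. access melon: MISS. Cache (old->new): [cherry pear melon]
  4. access eel: MISS. Cache (old->new): [cherry pear melon eel]
  5. access cherry: HIT. Cache (old->new): [cherry pear melon eel]
  6. access cherry: HIT. Cache (old->new): [cherry pear melon eel]
  7. access eel: HIT. Cache (old->new): [cherry pear melon eel]
  8. access melon: HIT. Cache (old->new): [cherry pear melon eel]
  9. access melon: HIT. Cache (old->new): [cherry pear melon eel]
  10. access kiwi: MISS. Cache (old->new): [cherry pear melon eel kiwi]
  11. access kiwi: HIT. Cache (old->new): [cherry pear melon eel kiwi]
  12. access pear: HIT. Cache (old->new): [cherry pear melon eel kiwi]
  13. access melon: HIT. Cache (old->new): [cherry pear melon eel kiwi]
  14. access cherry: HIT. Cache (old->new): [cherry pear melon eel kiwi]
  15. access melon: HIT. Cache (old->new): [cherry pear melon eel kiwi]
  16. access melon: HIT. Cache (old->new): [cherry pear melon eel kiwi]
  17. access melon: HIT. Cache (old->new): [cherry pear melon eel kiwi]
  18. access melon: HIT. Cache (old->new): [cherry pear melon eel kiwi]
  19. access melon: HIT. Cache (old->new): [cherry pear melon eel kiwi]
  20. access kiwi: HIT. Cache (old->new): [cherry pear melon eel kiwi]
  21. access eel: HIT. Cache (old->new): [cherry pear melon eel kiwi]
  22. access pear: HIT. Cache (old->new): [cherry pear melon eel kiwi]
  23. access melon: HIT. Cache (old->new): [cherry pear melon eel kiwi]
  24. access melon: HIT. Cache (old->new): [cherry pear melon eel kiwi]
  25. access cherry: HIT. Cache (old->new): [cherry pear melon eel kiwi]
  26. access owl: MISS. Cache (old->new): [cherry pear melon eel kiwi owl]
  27. access kiwi: HIT. Cache (old->new): [cherry pear melon eel kiwi owl]
  28. access eel: HIT. Cache (old->new): [cherry pear melon eel kiwi owl]
  29. access pear: HIT. Cache (old->new): [cherry pear melon eel kiwi owl]
  30. access pig: MISS, evict cherry. Cache (old->new): [pear melon eel kiwi owl pig]
Total: 23 hits, 7 misses, 1 evictions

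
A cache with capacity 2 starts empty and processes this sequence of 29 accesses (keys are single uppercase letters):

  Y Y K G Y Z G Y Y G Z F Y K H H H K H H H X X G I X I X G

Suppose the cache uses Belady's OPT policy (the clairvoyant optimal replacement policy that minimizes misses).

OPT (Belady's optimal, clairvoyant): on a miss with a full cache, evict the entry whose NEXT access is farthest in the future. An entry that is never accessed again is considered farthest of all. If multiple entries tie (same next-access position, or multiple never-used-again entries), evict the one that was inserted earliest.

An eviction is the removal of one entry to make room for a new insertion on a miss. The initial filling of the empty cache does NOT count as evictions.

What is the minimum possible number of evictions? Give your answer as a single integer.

OPT (Belady) simulation (capacity=2):
  1. access Y: MISS. Cache: [Y]
  2. access Y: HIT. Next use of Y: step 5. Cache: [Y]
  3. access K: MISS. Cache: [Y K]
  4. access G: MISS, evict K (next use: step 14). Cache: [Y G]
  5. access Y: HIT. Next use of Y: step 8. Cache: [Y G]
  6. access Z: MISS, evict Y (next use: step 8). Cache: [G Z]
  7. access G: HIT. Next use of G: step 10. Cache: [G Z]
  8. access Y: MISS, evict Z (next use: step 11). Cache: [G Y]
  9. access Y: HIT. Next use of Y: step 13. Cache: [G Y]
  10. access G: HIT. Next use of G: step 24. Cache: [G Y]
  11. access Z: MISS, evict G (next use: step 24). Cache: [Y Z]
  12. access F: MISS, evict Z (next use: never). Cache: [Y F]
  13. access Y: HIT. Next use of Y: never. Cache: [Y F]
  14. access K: MISS, evict Y (next use: never). Cache: [F K]
  15. access H: MISS, evict F (next use: never). Cache: [K H]
  16. access H: HIT. Next use of H: step 17. Cache: [K H]
  17. access H: HIT. Next use of H: step 19. Cache: [K H]
  18. access K: HIT. Next use of K: never. Cache: [K H]
  19. access H: HIT. Next use of H: step 20. Cache: [K H]
  20. access H: HIT. Next use of H: step 21. Cache: [K H]
  21. access H: HIT. Next use of H: never. Cache: [K H]
  22. access X: MISS, evict K (next use: never). Cache: [H X]
  23. access X: HIT. Next use of X: step 26. Cache: [H X]
  24. access G: MISS, evict H (next use: never). Cache: [X G]
  25. access I: MISS, evict G (next use: step 29). Cache: [X I]
  26. access X: HIT. Next use of X: step 28. Cache: [X I]
  27. access I: HIT. Next use of I: never. Cache: [X I]
  28. access X: HIT. Next use of X: never. Cache: [X I]
  29. access G: MISS, evict X (next use: never). Cache: [I G]
Total: 16 hits, 13 misses, 11 evictions

Answer: 11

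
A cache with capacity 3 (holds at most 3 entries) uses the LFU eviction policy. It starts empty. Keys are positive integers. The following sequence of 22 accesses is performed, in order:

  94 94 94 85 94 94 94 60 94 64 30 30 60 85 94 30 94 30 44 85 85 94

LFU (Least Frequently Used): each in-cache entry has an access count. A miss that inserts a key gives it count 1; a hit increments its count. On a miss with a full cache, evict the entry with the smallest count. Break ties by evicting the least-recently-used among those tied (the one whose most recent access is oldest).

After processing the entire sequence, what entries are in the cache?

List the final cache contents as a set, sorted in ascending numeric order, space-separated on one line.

LFU simulation (capacity=3):
  1. access 94: MISS. Cache: [94(c=1)]
  2. access 94: HIT, count now 2. Cache: [94(c=2)]
  3. access 94: HIT, count now 3. Cache: [94(c=3)]
  4. access 85: MISS. Cache: [85(c=1) 94(c=3)]
  5. access 94: HIT, count now 4. Cache: [85(c=1) 94(c=4)]
  6. access 94: HIT, count now 5. Cache: [85(c=1) 94(c=5)]
  7. access 94: HIT, count now 6. Cache: [85(c=1) 94(c=6)]
  8. access 60: MISS. Cache: [85(c=1) 60(c=1) 94(c=6)]
  9. access 94: HIT, count now 7. Cache: [85(c=1) 60(c=1) 94(c=7)]
  10. access 64: MISS, evict 85(c=1). Cache: [60(c=1) 64(c=1) 94(c=7)]
  11. access 30: MISS, evict 60(c=1). Cache: [64(c=1) 30(c=1) 94(c=7)]
  12. access 30: HIT, count now 2. Cache: [64(c=1) 30(c=2) 94(c=7)]
  13. access 60: MISS, evict 64(c=1). Cache: [60(c=1) 30(c=2) 94(c=7)]
  14. access 85: MISS, evict 60(c=1). Cache: [85(c=1) 30(c=2) 94(c=7)]
  15. access 94: HIT, count now 8. Cache: [85(c=1) 30(c=2) 94(c=8)]
  16. access 30: HIT, count now 3. Cache: [85(c=1) 30(c=3) 94(c=8)]
  17. access 94: HIT, count now 9. Cache: [85(c=1) 30(c=3) 94(c=9)]
  18. access 30: HIT, count now 4. Cache: [85(c=1) 30(c=4) 94(c=9)]
  19. access 44: MISS, evict 85(c=1). Cache: [44(c=1) 30(c=4) 94(c=9)]
  20. access 85: MISS, evict 44(c=1). Cache: [85(c=1) 30(c=4) 94(c=9)]
  21. access 85: HIT, count now 2. Cache: [85(c=2) 30(c=4) 94(c=9)]
  22. access 94: HIT, count now 10. Cache: [85(c=2) 30(c=4) 94(c=10)]
Total: 13 hits, 9 misses, 6 evictions

Answer: 30 85 94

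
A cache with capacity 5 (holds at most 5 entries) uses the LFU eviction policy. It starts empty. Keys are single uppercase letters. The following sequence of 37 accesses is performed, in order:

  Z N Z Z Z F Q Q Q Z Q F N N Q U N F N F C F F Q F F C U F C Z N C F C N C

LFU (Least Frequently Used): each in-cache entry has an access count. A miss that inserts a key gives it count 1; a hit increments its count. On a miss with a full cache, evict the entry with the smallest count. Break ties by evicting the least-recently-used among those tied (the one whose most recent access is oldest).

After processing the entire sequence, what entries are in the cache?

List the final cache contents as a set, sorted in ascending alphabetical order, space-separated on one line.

Answer: C F N Q Z

Derivation:
LFU simulation (capacity=5):
  1. access Z: MISS. Cache: [Z(c=1)]
  2. access N: MISS. Cache: [Z(c=1) N(c=1)]
  3. access Z: HIT, count now 2. Cache: [N(c=1) Z(c=2)]
  4. access Z: HIT, count now 3. Cache: [N(c=1) Z(c=3)]
  5. access Z: HIT, count now 4. Cache: [N(c=1) Z(c=4)]
  6. access F: MISS. Cache: [N(c=1) F(c=1) Z(c=4)]
  7. access Q: MISS. Cache: [N(c=1) F(c=1) Q(c=1) Z(c=4)]
  8. access Q: HIT, count now 2. Cache: [N(c=1) F(c=1) Q(c=2) Z(c=4)]
  9. access Q: HIT, count now 3. Cache: [N(c=1) F(c=1) Q(c=3) Z(c=4)]
  10. access Z: HIT, count now 5. Cache: [N(c=1) F(c=1) Q(c=3) Z(c=5)]
  11. access Q: HIT, count now 4. Cache: [N(c=1) F(c=1) Q(c=4) Z(c=5)]
  12. access F: HIT, count now 2. Cache: [N(c=1) F(c=2) Q(c=4) Z(c=5)]
  13. access N: HIT, count now 2. Cache: [F(c=2) N(c=2) Q(c=4) Z(c=5)]
  14. access N: HIT, count now 3. Cache: [F(c=2) N(c=3) Q(c=4) Z(c=5)]
  15. access Q: HIT, count now 5. Cache: [F(c=2) N(c=3) Z(c=5) Q(c=5)]
  16. access U: MISS. Cache: [U(c=1) F(c=2) N(c=3) Z(c=5) Q(c=5)]
  17. access N: HIT, count now 4. Cache: [U(c=1) F(c=2) N(c=4) Z(c=5) Q(c=5)]
  18. access F: HIT, count now 3. Cache: [U(c=1) F(c=3) N(c=4) Z(c=5) Q(c=5)]
  19. access N: HIT, count now 5. Cache: [U(c=1) F(c=3) Z(c=5) Q(c=5) N(c=5)]
  20. access F: HIT, count now 4. Cache: [U(c=1) F(c=4) Z(c=5) Q(c=5) N(c=5)]
  21. access C: MISS, evict U(c=1). Cache: [C(c=1) F(c=4) Z(c=5) Q(c=5) N(c=5)]
  22. access F: HIT, count now 5. Cache: [C(c=1) Z(c=5) Q(c=5) N(c=5) F(c=5)]
  23. access F: HIT, count now 6. Cache: [C(c=1) Z(c=5) Q(c=5) N(c=5) F(c=6)]
  24. access Q: HIT, count now 6. Cache: [C(c=1) Z(c=5) N(c=5) F(c=6) Q(c=6)]
  25. access F: HIT, count now 7. Cache: [C(c=1) Z(c=5) N(c=5) Q(c=6) F(c=7)]
  26. access F: HIT, count now 8. Cache: [C(c=1) Z(c=5) N(c=5) Q(c=6) F(c=8)]
  27. access C: HIT, count now 2. Cache: [C(c=2) Z(c=5) N(c=5) Q(c=6) F(c=8)]
  28. access U: MISS, evict C(c=2). Cache: [U(c=1) Z(c=5) N(c=5) Q(c=6) F(c=8)]
  29. access F: HIT, count now 9. Cache: [U(c=1) Z(c=5) N(c=5) Q(c=6) F(c=9)]
  30. access C: MISS, evict U(c=1). Cache: [C(c=1) Z(c=5) N(c=5) Q(c=6) F(c=9)]
  31. access Z: HIT, count now 6. Cache: [C(c=1) N(c=5) Q(c=6) Z(c=6) F(c=9)]
  32. access N: HIT, count now 6. Cache: [C(c=1) Q(c=6) Z(c=6) N(c=6) F(c=9)]
  33. access C: HIT, count now 2. Cache: [C(c=2) Q(c=6) Z(c=6) N(c=6) F(c=9)]
  34. access F: HIT, count now 10. Cache: [C(c=2) Q(c=6) Z(c=6) N(c=6) F(c=10)]
  35. access C: HIT, count now 3. Cache: [C(c=3) Q(c=6) Z(c=6) N(c=6) F(c=10)]
  36. access N: HIT, count now 7. Cache: [C(c=3) Q(c=6) Z(c=6) N(c=7) F(c=10)]
  37. access C: HIT, count now 4. Cache: [C(c=4) Q(c=6) Z(c=6) N(c=7) F(c=10)]
Total: 29 hits, 8 misses, 3 evictions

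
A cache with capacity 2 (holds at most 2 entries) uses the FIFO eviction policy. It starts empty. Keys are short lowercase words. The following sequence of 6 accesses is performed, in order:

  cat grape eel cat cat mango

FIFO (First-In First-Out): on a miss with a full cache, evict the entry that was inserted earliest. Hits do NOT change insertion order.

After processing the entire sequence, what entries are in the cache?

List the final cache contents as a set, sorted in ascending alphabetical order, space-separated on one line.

FIFO simulation (capacity=2):
  1. access cat: MISS. Cache (old->new): [cat]
  2. access grape: MISS. Cache (old->new): [cat grape]
  3. access eel: MISS, evict cat. Cache (old->new): [grape eel]
  4. access cat: MISS, evict grape. Cache (old->new): [eel cat]
  5. access cat: HIT. Cache (old->new): [eel cat]
  6. access mango: MISS, evict eel. Cache (old->new): [cat mango]
Total: 1 hits, 5 misses, 3 evictions

Answer: cat mango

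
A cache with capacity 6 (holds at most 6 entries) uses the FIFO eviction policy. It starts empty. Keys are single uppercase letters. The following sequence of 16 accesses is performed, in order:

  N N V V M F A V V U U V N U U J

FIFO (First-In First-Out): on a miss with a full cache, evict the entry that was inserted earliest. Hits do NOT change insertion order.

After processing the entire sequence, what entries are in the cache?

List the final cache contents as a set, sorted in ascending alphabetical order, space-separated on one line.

Answer: A F J M U V

Derivation:
FIFO simulation (capacity=6):
  1. access N: MISS. Cache (old->new): [N]
  2. access N: HIT. Cache (old->new): [N]
  3. access V: MISS. Cache (old->new): [N V]
  4. access V: HIT. Cache (old->new): [N V]
  5. access M: MISS. Cache (old->new): [N V M]
  6. access F: MISS. Cache (old->new): [N V M F]
  7. access A: MISS. Cache (old->new): [N V M F A]
  8. access V: HIT. Cache (old->new): [N V M F A]
  9. access V: HIT. Cache (old->new): [N V M F A]
  10. access U: MISS. Cache (old->new): [N V M F A U]
  11. access U: HIT. Cache (old->new): [N V M F A U]
  12. access V: HIT. Cache (old->new): [N V M F A U]
  13. access N: HIT. Cache (old->new): [N V M F A U]
  14. access U: HIT. Cache (old->new): [N V M F A U]
  15. access U: HIT. Cache (old->new): [N V M F A U]
  16. access J: MISS, evict N. Cache (old->new): [V M F A U J]
Total: 9 hits, 7 misses, 1 evictions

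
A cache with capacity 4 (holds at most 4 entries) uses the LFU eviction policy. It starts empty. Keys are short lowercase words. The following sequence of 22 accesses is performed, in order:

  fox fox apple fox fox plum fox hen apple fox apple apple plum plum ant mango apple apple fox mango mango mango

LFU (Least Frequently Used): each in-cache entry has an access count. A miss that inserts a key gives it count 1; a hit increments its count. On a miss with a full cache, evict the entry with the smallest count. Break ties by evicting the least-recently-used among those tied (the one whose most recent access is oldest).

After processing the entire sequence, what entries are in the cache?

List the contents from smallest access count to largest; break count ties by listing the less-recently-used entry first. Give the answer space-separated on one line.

LFU simulation (capacity=4):
  1. access fox: MISS. Cache: [fox(c=1)]
  2. access fox: HIT, count now 2. Cache: [fox(c=2)]
  3. access apple: MISS. Cache: [apple(c=1) fox(c=2)]
  4. access fox: HIT, count now 3. Cache: [apple(c=1) fox(c=3)]
  5. access fox: HIT, count now 4. Cache: [apple(c=1) fox(c=4)]
  6. access plum: MISS. Cache: [apple(c=1) plum(c=1) fox(c=4)]
  7. access fox: HIT, count now 5. Cache: [apple(c=1) plum(c=1) fox(c=5)]
  8. access hen: MISS. Cache: [apple(c=1) plum(c=1) hen(c=1) fox(c=5)]
  9. access apple: HIT, count now 2. Cache: [plum(c=1) hen(c=1) apple(c=2) fox(c=5)]
  10. access fox: HIT, count now 6. Cache: [plum(c=1) hen(c=1) apple(c=2) fox(c=6)]
  11. access apple: HIT, count now 3. Cache: [plum(c=1) hen(c=1) apple(c=3) fox(c=6)]
  12. access apple: HIT, count now 4. Cache: [plum(c=1) hen(c=1) apple(c=4) fox(c=6)]
  13. access plum: HIT, count now 2. Cache: [hen(c=1) plum(c=2) apple(c=4) fox(c=6)]
  14. access plum: HIT, count now 3. Cache: [hen(c=1) plum(c=3) apple(c=4) fox(c=6)]
  15. access ant: MISS, evict hen(c=1). Cache: [ant(c=1) plum(c=3) apple(c=4) fox(c=6)]
  16. access mango: MISS, evict ant(c=1). Cache: [mango(c=1) plum(c=3) apple(c=4) fox(c=6)]
  17. access apple: HIT, count now 5. Cache: [mango(c=1) plum(c=3) apple(c=5) fox(c=6)]
  18. access apple: HIT, count now 6. Cache: [mango(c=1) plum(c=3) fox(c=6) apple(c=6)]
  19. access fox: HIT, count now 7. Cache: [mango(c=1) plum(c=3) apple(c=6) fox(c=7)]
  20. access mango: HIT, count now 2. Cache: [mango(c=2) plum(c=3) apple(c=6) fox(c=7)]
  21. access mango: HIT, count now 3. Cache: [plum(c=3) mango(c=3) apple(c=6) fox(c=7)]
  22. access mango: HIT, count now 4. Cache: [plum(c=3) mango(c=4) apple(c=6) fox(c=7)]
Total: 16 hits, 6 misses, 2 evictions

Answer: plum mango apple fox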